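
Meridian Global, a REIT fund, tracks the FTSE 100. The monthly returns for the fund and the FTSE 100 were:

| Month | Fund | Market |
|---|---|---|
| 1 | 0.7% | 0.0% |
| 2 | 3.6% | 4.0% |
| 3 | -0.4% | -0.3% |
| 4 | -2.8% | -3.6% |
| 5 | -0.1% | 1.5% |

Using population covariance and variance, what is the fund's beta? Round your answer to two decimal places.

r̄p = 0.2000%,  r̄m = 0.3200%
Cov = Σ(rp − r̄p)(rm − r̄m) / 5 = 4.8260
Var(rm) = Σ(rm − r̄m)² / 5 = 6.1576
β = Cov / Var = 4.8260 / 6.1576 = 0.7837

0.78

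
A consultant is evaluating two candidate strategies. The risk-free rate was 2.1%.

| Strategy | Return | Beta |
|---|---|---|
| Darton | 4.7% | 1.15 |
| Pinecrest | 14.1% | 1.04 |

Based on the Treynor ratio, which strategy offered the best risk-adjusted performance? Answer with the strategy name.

Darton: Treynor = (4.7% − 2.1%) / 1.15 = 2.261
Pinecrest: Treynor = (14.1% − 2.1%) / 1.04 = 11.538
Highest: Pinecrest (11.538).

Pinecrest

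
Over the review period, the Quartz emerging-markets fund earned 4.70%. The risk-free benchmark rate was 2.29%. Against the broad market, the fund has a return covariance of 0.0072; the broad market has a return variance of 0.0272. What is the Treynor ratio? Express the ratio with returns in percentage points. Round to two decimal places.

9.10

β = Cov / Var = 0.0072 / 0.0272 = 0.2647
Treynor = (Rp − Rf) / β = (4.70% − 2.29%) / 0.2647 = 2.41 / 0.2647 = 9.1046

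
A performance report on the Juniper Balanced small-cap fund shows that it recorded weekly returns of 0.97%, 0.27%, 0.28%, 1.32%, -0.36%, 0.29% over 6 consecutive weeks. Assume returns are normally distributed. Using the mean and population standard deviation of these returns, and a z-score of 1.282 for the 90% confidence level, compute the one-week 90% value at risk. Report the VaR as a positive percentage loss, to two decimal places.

r̄ = (0.97 + 0.27 + 0.28 + 1.32 − 0.36 + 0.29) / 6 = 2.770 / 6 = 0.4617%
Σ(r − r̄)² = (0.97 − 0.4617)² + (0.27 − 0.4617)² + (0.28 − 0.4617)² + … = 1.7695
population σ = √(1.7695 / 6) = √0.2949 = 0.5430%
VaR = −(r̄ − z·σ) = −(0.4617 − 1.282 × 0.5430) = −(-0.2344) = 0.2344%

0.23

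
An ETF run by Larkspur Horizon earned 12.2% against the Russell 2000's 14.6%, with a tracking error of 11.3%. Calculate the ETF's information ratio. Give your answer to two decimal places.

-0.21

IR = (Rp − Rb) / TE = (12.2% − 14.6%) / 11.3% = -2.40% / 11.3% = -0.2124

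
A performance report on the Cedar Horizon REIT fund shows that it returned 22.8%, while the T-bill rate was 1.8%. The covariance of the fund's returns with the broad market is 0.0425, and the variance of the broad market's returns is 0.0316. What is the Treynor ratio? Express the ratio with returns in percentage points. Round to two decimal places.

β = Cov / Var = 0.0425 / 0.0316 = 1.3449
Treynor = (Rp − Rf) / β = (22.8% − 1.8%) / 1.3449 = 21.00 / 1.3449 = 15.6145

15.61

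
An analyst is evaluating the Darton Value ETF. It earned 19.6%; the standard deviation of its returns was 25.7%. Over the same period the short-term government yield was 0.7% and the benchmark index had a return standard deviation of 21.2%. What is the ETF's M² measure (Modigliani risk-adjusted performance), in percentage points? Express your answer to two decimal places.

16.29

Sharpe = (Rp − Rf) / σp = (19.6% − 0.7%) / 25.7% = 0.7354
M² = Rf + Sharpe × σm = 0.7% + 0.7354 × 21.2% = 16.2905%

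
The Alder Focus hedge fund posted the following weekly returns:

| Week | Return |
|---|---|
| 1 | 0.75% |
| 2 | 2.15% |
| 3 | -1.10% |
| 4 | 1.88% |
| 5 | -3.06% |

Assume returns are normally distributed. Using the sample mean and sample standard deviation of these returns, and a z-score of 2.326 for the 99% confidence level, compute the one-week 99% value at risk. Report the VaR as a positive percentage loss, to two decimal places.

4.97

Mean return r̄ = 0.620 / 5 = 0.1240%
Sample σ = √[Σ(r − r̄)² / 4] = √[19.2161 / 4] = √4.8040 = 2.1918%
VaR = −(r̄ − z·σ) = −(0.1240 − 2.326 × 2.1918) = −(-4.9741) = 4.9741%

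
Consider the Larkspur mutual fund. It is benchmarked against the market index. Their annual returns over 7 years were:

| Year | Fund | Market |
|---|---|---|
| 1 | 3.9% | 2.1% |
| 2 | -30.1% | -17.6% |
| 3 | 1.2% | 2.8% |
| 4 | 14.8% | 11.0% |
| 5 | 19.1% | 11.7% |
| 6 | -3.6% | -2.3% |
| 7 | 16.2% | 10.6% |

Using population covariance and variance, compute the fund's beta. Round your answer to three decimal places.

r̄p = 3.0714%,  r̄m = 2.6143%
Cov = Σ(rp − r̄p)(rm − r̄m) / 7 = 150.1961
Var(rm) = Σ(rm − r̄m)² / 7 = 92.8155
β = Cov / Var = 150.1961 / 92.8155 = 1.6182

1.618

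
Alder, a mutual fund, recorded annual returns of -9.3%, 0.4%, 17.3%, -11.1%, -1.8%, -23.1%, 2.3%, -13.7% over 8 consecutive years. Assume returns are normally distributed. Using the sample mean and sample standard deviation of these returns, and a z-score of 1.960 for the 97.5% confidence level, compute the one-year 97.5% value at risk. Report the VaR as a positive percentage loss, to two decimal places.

28.87

μ = (-9.3 + 0.4 + 17.3 − 11.1 − 1.8 − 23.1 + 2.3 − 13.7) / 8 = -4.8750%
Σ(r − μ)² = 1048.8550; sample σ = √(1048.8550/7) = 12.2408%
VaR = −(μ − z·σ) = −(-4.8750 − 1.960 × 12.2408) = −(-28.8670) = 28.8670%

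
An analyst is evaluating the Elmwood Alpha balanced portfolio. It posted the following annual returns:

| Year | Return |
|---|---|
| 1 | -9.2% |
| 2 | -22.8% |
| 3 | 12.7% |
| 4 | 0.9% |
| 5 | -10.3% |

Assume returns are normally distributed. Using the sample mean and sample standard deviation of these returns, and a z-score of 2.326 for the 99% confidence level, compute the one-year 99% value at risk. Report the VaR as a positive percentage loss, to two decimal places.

μ = (-9.2 − 22.8 + 12.7 + 0.9 − 10.3) / 5 = -5.7400%
Sample std dev = √[707.9320 / 4] = 13.3035%
VaR = −(μ − z·σ) = −(-5.7400 − 2.326 × 13.3035) = −(-36.6839) = 36.6839%

36.68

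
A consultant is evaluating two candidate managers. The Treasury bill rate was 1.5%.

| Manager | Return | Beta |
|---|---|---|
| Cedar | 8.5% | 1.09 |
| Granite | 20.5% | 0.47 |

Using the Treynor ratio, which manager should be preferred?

Cedar: Treynor = (8.5% − 1.5%) / 1.09 = 6.422
Granite: Treynor = (20.5% − 1.5%) / 0.47 = 40.426
Highest: Granite (40.426).

Granite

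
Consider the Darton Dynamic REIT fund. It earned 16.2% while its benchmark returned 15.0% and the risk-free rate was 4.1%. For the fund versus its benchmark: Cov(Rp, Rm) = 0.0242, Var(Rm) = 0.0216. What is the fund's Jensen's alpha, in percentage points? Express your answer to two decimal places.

-0.11

β = Cov / Var = 0.0242 / 0.0216 = 1.1204
E[R] = Rf + β(Rm − Rf) = 4.1% + 1.1204 × (15.0% − 4.1%) = 16.3124%
α = Rp − E[R] = 16.2% − 16.3124% = -0.1124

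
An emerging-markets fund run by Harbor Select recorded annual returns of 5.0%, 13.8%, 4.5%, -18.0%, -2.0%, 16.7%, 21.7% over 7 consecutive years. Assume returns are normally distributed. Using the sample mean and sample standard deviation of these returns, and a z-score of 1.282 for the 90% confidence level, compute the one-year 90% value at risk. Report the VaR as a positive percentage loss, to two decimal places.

11.12

r̄ = (5 + 13.8 + 4.5 − 18 − 2 + 16.7 + 21.7) / 7 = 5.9571%
Sample std dev = √[1065.0571 / 6] = 13.3233%
VaR = −(r̄ − z·σ) = −(5.9571 − 1.282 × 13.3233) = −(-11.1234) = 11.1234%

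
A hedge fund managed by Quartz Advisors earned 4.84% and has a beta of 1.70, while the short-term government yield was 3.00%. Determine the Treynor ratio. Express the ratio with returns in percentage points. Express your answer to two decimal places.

Treynor = (Rp − Rf) / β = (4.84% − 3.00%) / 1.70 = 1.84 / 1.70 = 1.0824

1.08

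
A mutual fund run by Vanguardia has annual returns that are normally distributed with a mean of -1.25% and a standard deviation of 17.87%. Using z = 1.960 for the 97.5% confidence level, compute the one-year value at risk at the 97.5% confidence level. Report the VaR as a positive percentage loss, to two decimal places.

VaR (as % loss) = −(μ − z·σ) = −(-1.25% − 1.960 × 17.87%) = −(-36.2752%) = 36.2752%

36.28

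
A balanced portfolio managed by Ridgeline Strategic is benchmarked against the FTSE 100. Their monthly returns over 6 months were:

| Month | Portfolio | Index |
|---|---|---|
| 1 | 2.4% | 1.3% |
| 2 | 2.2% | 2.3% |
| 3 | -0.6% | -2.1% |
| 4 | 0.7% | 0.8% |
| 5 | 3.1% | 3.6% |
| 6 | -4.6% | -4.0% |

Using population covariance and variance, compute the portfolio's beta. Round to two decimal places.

0.95

r̄p = 0.5333%,  r̄m = 0.3167%
Cov = Σ(rp − r̄p)(rm − r̄m) / 6 = 6.4244
Var(rm) = Σ(rm − r̄m)² / 6 = 6.7314
β = Cov / Var = 6.4244 / 6.7314 = 0.9544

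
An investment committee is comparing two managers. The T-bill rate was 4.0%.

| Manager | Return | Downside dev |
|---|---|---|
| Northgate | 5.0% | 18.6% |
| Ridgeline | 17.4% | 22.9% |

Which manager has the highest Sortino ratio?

Northgate: Sortino ratio = (5.0% − 4.0%) / 18.6% = 0.054
Ridgeline: Sortino ratio = (17.4% − 4.0%) / 22.9% = 0.585
Highest: Ridgeline (0.585).

Ridgeline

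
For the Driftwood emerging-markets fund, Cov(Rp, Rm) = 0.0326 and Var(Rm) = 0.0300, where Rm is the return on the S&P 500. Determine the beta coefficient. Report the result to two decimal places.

β = Cov(Rp, Rm) / Var(Rm) = 0.0326 / 0.0300 = 1.0867

1.09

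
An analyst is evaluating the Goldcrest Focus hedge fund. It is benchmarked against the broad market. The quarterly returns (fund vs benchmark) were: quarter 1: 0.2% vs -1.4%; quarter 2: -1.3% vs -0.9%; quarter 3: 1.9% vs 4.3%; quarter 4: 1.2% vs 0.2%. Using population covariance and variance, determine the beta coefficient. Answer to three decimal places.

r̄p = 0.5000%,  r̄m = 0.5500%
Cov = Σ(rp − r̄p)(rm − r̄m) / 4 = 2.0500
Var(rm) = Σ(rm − r̄m)² / 4 = 5.0225
β = Cov / Var = 2.0500 / 5.0225 = 0.4082

0.408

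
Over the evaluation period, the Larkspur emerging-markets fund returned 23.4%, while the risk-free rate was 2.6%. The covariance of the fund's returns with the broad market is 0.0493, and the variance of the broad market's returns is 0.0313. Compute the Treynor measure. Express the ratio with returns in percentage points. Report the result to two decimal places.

13.21

β = Cov / Var = 0.0493 / 0.0313 = 1.5751
Treynor = (Rp − Rf) / β = (23.4% − 2.6%) / 1.5751 = 20.80 / 1.5751 = 13.2055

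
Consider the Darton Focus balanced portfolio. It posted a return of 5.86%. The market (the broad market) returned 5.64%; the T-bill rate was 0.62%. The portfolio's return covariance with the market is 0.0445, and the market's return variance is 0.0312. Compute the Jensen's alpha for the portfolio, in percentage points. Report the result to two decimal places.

β = Cov / Var = 0.0445 / 0.0312 = 1.4263
E[R] = Rf + β(Rm − Rf) = 0.62% + 1.4263 × (5.64% − 0.62%) = 7.7800%
α = Rp − E[R] = 5.86% − 7.7800% = -1.9200

-1.92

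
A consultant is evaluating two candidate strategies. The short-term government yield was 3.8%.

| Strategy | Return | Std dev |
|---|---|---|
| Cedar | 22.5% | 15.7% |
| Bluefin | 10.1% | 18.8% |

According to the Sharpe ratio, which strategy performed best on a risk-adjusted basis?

Cedar

Cedar: Sharpe ratio = (22.5% − 3.8%) / 15.7% = 1.191
Bluefin: Sharpe ratio = (10.1% − 3.8%) / 18.8% = 0.335
Highest: Cedar (1.191).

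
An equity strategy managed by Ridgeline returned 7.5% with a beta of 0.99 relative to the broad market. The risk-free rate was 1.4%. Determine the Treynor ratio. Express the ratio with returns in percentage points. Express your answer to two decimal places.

6.16

Treynor = (Rp − Rf) / β = (7.5% − 1.4%) / 0.99 = 6.10 / 0.99 = 6.1616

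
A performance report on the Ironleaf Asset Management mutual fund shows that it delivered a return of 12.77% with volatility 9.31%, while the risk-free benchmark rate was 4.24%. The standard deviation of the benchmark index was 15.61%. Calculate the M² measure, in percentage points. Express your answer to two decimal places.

18.54

Sharpe = (Rp − Rf) / σp = (12.77% − 4.24%) / 9.31% = 0.9162
M² = Rf + Sharpe × σm = 4.24% + 0.9162 × 15.61% = 18.5419%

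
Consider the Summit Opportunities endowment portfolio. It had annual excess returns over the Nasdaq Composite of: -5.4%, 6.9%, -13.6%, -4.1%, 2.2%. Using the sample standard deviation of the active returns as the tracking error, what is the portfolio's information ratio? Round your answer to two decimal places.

μ = (-5.4 + 6.9 − 13.6 − 4.1 + 2.2) / 5 = -2.8000%
Sample std dev = √[244.1800 / 4] = 7.8131%
IR = μ / tracking error = -2.8000 / 7.8131 = -0.3584

-0.36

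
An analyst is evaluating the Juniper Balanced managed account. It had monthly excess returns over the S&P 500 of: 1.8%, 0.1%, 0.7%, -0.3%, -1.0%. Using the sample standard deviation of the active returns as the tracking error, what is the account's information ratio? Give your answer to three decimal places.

0.245

r̄ = (1.8 + 0.1 + 0.7 − 0.3 − 1) / 5 = 1.30 / 5 = 0.2600%
Sample std dev = √[4.4920 / 4] = 1.0597%
IR = r̄ / tracking error = 0.2600 / 1.0597 = 0.2454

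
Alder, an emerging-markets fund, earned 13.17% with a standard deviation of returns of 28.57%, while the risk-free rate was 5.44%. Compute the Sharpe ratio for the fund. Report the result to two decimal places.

0.27

Sharpe = (Rp − Rf) / σp = (13.17% − 5.44%) / 28.57% = 7.73% / 28.57% = 0.2706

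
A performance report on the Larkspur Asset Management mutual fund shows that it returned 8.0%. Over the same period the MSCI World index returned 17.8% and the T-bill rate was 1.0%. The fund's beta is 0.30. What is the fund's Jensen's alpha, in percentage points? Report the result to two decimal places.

1.96

CAPM expected return = Rf + β(Rm − Rf) = 1.0% + 0.30 × (17.8% − 1.0%) = 1 + 0.30 × 16.80 = 6.0400%
Jensen's α = Rp − E[R] = 8.0% − 6.0400% = 1.9600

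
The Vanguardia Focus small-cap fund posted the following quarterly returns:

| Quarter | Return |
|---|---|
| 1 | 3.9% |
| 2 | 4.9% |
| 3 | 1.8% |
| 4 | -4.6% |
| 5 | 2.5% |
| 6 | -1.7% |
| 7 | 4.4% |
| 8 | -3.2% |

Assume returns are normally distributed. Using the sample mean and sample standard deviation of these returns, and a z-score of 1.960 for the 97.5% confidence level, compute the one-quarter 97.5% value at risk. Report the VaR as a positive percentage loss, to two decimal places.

6.20

r̄ = (3.9 + 4.9 + 1.8 − 4.6 + 2.5 − 1.7 + 4.4 − 3.2) / 8 = 1.0000%
Σ(r − r̄)² = 94.3600; sample σ = √(94.3600/7) = 3.6715%
VaR = −(r̄ − z·σ) = −(1.0000 − 1.960 × 3.6715) = −(-6.1961) = 6.1961%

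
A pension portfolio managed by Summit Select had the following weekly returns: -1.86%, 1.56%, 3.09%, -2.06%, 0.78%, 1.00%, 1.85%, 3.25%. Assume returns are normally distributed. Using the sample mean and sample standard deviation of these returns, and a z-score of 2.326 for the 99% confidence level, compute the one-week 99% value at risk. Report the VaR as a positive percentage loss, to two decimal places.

3.70

μ = (-1.86 + 1.56 + 3.09 − 2.06 + 0.78 + 1 + 1.85 + 3.25) / 8 = 7.610 / 8 = 0.9513%
Sample σ = √[Σ(r − μ)² / 7] = √[28.0393 / 7] = √4.0056 = 2.0014%
VaR = −(μ − z·σ) = −(0.9513 − 2.326 × 2.0014) = −(-3.7040) = 3.7040%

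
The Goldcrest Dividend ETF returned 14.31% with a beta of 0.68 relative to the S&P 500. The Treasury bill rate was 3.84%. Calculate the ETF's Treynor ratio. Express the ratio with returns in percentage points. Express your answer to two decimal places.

15.40

Treynor = (Rp − Rf) / β = (14.31% − 3.84%) / 0.68 = 10.47 / 0.68 = 15.3971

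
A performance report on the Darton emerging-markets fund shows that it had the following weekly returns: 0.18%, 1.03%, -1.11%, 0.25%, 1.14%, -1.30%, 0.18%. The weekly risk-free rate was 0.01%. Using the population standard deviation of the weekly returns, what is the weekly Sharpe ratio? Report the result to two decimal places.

0.05

Mean return μ = 0.370 / 7 = 0.0529%
Σ(r − μ)² = (0.18 − 0.0529)² + (1.03 − 0.0529)² + … = 5.3903
σ = √[5.3903 / 7] = 0.8775%
Sharpe = (μ − rf) / σ = (0.0529 − 0.01) / 0.8775 = 0.0429 / 0.8775 = 0.0489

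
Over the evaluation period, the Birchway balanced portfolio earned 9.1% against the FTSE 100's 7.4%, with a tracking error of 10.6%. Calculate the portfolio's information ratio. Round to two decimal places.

0.16

IR = (Rp − Rb) / TE = (9.1% − 7.4%) / 10.6% = 1.70% / 10.6% = 0.1604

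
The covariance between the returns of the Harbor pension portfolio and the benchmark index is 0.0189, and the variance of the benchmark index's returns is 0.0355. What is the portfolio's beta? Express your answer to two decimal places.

β = Cov(Rp, Rm) / Var(Rm) = 0.0189 / 0.0355 = 0.5324

0.53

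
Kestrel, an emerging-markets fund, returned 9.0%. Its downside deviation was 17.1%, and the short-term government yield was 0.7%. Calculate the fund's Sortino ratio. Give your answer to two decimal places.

Sortino = (Rp − Rf) / σd = (9.0% − 0.7%) / 17.1% = 8.30% / 17.1% = 0.4854

0.49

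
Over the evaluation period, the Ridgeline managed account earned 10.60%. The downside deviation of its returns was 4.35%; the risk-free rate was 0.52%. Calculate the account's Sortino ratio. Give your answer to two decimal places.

2.32

Sortino = (Rp − Rf) / σd = (10.60% − 0.52%) / 4.35% = 10.08% / 4.35% = 2.3172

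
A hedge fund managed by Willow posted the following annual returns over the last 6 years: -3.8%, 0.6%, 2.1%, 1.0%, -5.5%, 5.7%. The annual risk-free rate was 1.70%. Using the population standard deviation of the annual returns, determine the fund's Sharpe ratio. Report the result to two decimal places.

r̄ = (-3.8 + 0.6 + 2.1 + 1 − 5.5 + 5.7) / 6 = 0.0167%
Σ(r − r̄)² = (-3.8 − 0.0167)² + (0.6 − 0.0167)² + (2.1 − 0.0167)² + … = 82.9483
population σ = √(82.9483 / 6) = √13.8247 = 3.7182%
Sharpe = (r̄ − rf) / σ = (0.0167 − 1.7) / 3.7182 = -1.6833 / 3.7182 = -0.4527

-0.45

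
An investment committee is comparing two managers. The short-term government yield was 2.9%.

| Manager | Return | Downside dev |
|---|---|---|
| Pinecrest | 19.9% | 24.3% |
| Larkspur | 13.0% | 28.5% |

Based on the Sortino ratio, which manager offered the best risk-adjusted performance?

Pinecrest: Sortino ratio = (19.9% − 2.9%) / 24.3% = 0.700
Larkspur: Sortino ratio = (13.0% − 2.9%) / 28.5% = 0.354
Highest: Pinecrest (0.700).

Pinecrest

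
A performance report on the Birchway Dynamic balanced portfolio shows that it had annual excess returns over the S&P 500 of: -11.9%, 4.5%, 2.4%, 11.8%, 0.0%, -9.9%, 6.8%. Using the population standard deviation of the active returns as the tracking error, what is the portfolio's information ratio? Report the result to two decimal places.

0.07

Mean return r̄ = 3.70 / 7 = 0.5286%
Population std dev = √[449.1543 / 7] = 8.0103%
IR = r̄ / tracking error = 0.5286 / 8.0103 = 0.0660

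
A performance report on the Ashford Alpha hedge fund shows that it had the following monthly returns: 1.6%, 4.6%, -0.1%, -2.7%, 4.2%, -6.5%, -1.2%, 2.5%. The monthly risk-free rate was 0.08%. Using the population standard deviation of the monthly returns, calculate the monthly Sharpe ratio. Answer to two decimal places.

0.06

r̄ = (1.6 + 4.6 − 0.1 − 2.7 + 4.2 − 6.5 − 1.2 + 2.5) / 8 = 2.40 / 8 = 0.3000%
Σ(r − r̄)² = (1.6 − 0.3000)² + (4.6 − 0.3000)² + (-0.1 − 0.3000)² + … = 97.8800
population σ = √(97.8800 / 8) = √12.2350 = 3.4979%
Sharpe = (r̄ − rf) / σ = (0.3000 − 0.08) / 3.4979 = 0.2200 / 3.4979 = 0.0629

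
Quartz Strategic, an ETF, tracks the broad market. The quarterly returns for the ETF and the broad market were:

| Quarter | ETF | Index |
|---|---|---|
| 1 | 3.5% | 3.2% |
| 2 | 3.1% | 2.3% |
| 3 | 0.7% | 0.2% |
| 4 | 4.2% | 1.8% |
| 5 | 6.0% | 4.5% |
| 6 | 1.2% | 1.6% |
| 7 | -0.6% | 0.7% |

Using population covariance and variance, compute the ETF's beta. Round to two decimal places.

r̄p = 2.5857%,  r̄m = 2.0429%
Cov = Σ(rp − r̄p)(rm − r̄m) / 7 = 2.5078
Var(rm) = Σ(rm − r̄m)² / 7 = 1.8424
β = Cov / Var = 2.5078 / 1.8424 = 1.3612

1.36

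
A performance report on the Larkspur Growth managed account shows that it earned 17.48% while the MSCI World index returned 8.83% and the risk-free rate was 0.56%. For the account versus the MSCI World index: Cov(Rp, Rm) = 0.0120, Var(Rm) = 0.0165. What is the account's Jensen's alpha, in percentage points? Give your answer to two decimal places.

β = Cov / Var = 0.0120 / 0.0165 = 0.7273
E[R] = Rf + β(Rm − Rf) = 0.56% + 0.7273 × (8.83% − 0.56%) = 6.5748%
α = Rp − E[R] = 17.48% − 6.5748% = 10.9052

10.91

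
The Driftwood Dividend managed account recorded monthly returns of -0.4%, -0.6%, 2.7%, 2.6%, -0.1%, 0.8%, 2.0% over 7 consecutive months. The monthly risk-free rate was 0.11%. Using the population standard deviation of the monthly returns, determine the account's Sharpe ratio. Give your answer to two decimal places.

μ = (-0.4 − 0.6 + 2.7 + 2.6 − 0.1 + 0.8 + 2) / 7 = 1.0000%
Σ(r − μ)² = 12.2200; population σ = √(12.2200/7) = 1.3213%
Sharpe = (μ − rf) / σ = (1.0000 − 0.11) / 1.3213 = 0.8900 / 1.3213 = 0.6736

0.67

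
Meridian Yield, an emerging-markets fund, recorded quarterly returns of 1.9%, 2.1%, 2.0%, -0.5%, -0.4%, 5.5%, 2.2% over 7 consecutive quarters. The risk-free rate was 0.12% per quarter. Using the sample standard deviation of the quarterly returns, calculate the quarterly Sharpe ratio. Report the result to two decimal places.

r̄ = (1.9 + 2.1 + 2 − 0.5 − 0.4 + 5.5 + 2.2) / 7 = 12.80 / 7 = 1.8286%
Sample std dev = √[24.1143 / 6] = 2.0048%
Sharpe = (r̄ − rf) / σ = (1.8286 − 0.12) / 2.0048 = 1.7086 / 2.0048 = 0.8523

0.85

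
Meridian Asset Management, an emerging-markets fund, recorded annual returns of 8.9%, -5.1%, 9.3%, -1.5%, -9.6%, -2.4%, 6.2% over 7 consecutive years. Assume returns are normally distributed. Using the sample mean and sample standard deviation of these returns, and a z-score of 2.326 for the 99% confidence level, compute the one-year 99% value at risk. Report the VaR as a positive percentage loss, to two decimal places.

16.30

μ = (8.9 − 5.1 + 9.3 − 1.5 − 9.6 − 2.4 + 6.2) / 7 = 5.80 / 7 = 0.8286%
Sample std dev = √[325.5143 / 6] = 7.3656%
VaR = −(μ − z·σ) = −(0.8286 − 2.326 × 7.3656) = −(-16.3038) = 16.3038%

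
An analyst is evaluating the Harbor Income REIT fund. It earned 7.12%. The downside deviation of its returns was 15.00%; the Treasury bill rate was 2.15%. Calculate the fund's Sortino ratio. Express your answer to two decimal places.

Sortino = (Rp − Rf) / σd = (7.12% − 2.15%) / 15.00% = 4.97% / 15.00% = 0.3313

0.33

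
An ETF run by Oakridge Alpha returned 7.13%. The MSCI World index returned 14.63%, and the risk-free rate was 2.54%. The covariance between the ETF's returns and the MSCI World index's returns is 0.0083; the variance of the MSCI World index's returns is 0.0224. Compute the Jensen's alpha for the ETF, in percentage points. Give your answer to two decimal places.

β = Cov / Var = 0.0083 / 0.0224 = 0.3705
E[R] = Rf + β(Rm − Rf) = 2.54% + 0.3705 × (14.63% − 2.54%) = 7.0193%
α = Rp − E[R] = 7.13% − 7.0193% = 0.1107

0.11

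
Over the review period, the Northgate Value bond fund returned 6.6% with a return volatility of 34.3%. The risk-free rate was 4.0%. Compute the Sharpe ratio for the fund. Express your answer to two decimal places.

0.08

Sharpe = (Rp − Rf) / σp = (6.6% − 4.0%) / 34.3% = 2.60% / 34.3% = 0.0758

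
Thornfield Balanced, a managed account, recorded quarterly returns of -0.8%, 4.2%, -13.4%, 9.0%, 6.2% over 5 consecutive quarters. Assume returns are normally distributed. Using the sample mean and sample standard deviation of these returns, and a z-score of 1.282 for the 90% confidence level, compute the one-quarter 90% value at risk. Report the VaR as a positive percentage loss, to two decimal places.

10.28

r̄ = (-0.8 + 4.2 − 13.4 + 9 + 6.2) / 5 = 5.20 / 5 = 1.0400%
Sample std dev = √[311.8720 / 4] = 8.8299%
VaR = −(r̄ − z·σ) = −(1.0400 − 1.282 × 8.8299) = −(-10.2799) = 10.2799%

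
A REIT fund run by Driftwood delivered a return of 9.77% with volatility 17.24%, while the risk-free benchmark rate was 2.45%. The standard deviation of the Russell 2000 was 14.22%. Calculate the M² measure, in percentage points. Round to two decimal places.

8.49

Sharpe = (Rp − Rf) / σp = (9.77% − 2.45%) / 17.24% = 0.4246
M² = Rf + Sharpe × σm = 2.45% + 0.4246 × 14.22% = 8.4878%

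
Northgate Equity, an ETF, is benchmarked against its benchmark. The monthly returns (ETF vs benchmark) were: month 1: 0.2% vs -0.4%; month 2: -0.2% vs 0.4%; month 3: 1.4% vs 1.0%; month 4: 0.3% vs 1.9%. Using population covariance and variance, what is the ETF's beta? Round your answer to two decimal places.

0.20

r̄p = 0.4250%,  r̄m = 0.7250%
Cov = Σ(rp − r̄p)(rm − r̄m) / 4 = 0.1444
Var(rm) = Σ(rm − r̄m)² / 4 = 0.7069
β = Cov / Var = 0.1444 / 0.7069 = 0.2043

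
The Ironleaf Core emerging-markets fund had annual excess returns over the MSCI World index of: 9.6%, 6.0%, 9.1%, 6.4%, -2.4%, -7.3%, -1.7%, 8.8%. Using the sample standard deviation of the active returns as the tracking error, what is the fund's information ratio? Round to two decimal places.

0.55

μ = (9.6 + 6 + 9.1 + 6.4 − 2.4 − 7.3 − 1.7 + 8.8) / 8 = 28.50 / 8 = 3.5625%
Sample σ = √[Σ(r − μ)² / 7] = √[289.7788 / 7] = √41.3970 = 6.4341%
IR = μ / tracking error = 3.5625 / 6.4341 = 0.5537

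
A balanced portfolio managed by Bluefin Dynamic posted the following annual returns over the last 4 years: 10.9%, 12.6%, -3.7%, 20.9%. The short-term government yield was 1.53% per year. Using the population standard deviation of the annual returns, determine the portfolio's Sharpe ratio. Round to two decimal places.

0.98

μ = (10.9 + 12.6 − 3.7 + 20.9) / 4 = 40.70 / 4 = 10.1750%
Σ(r − μ)² = 313.9475; population σ = √(313.9475/4) = 8.8593%
Sharpe = (μ − rf) / σ = (10.1750 − 1.53) / 8.8593 = 8.6450 / 8.8593 = 0.9758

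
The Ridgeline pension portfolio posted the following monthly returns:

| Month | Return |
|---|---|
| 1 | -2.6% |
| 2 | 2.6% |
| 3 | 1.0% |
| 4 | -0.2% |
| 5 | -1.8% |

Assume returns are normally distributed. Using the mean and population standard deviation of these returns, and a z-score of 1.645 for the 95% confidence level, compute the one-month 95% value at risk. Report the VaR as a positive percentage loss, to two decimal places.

3.29

Mean return r̄ = -1.00 / 5 = -0.2000%
Population σ = √[Σ(r − r̄)² / 5] = √[17.6000 / 5] = √3.5200 = 1.8762%
VaR = −(r̄ − z·σ) = −(-0.2000 − 1.645 × 1.8762) = −(-3.2863) = 3.2863%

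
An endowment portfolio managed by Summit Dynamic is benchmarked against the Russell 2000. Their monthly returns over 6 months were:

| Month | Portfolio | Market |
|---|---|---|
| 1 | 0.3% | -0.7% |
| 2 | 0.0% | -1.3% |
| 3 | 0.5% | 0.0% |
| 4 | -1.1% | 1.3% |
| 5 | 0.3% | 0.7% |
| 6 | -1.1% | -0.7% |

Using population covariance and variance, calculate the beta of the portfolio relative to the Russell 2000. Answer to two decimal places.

-0.17

r̄p = -0.1833%,  r̄m = -0.1167%
Cov = Σ(rp − r̄p)(rm − r̄m) / 6 = -0.1314
Var(rm) = Σ(rm − r̄m)² / 6 = 0.7947
β = Cov / Var = -0.1314 / 0.7947 = -0.1653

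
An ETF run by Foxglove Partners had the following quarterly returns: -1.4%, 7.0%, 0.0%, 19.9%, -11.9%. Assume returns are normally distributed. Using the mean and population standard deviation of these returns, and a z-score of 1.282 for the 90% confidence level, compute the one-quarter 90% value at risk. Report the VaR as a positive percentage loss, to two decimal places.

Mean return r̄ = 13.60 / 5 = 2.7200%
Population std dev = √[551.5880 / 5] = 10.5032%
VaR = −(r̄ − z·σ) = −(2.7200 − 1.282 × 10.5032) = −(-10.7451) = 10.7451%

10.75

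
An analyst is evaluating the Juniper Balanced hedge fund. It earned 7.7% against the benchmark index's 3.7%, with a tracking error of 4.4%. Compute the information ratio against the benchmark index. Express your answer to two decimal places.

IR = (Rp − Rb) / TE = (7.7% − 3.7%) / 4.4% = 4.00% / 4.4% = 0.9091

0.91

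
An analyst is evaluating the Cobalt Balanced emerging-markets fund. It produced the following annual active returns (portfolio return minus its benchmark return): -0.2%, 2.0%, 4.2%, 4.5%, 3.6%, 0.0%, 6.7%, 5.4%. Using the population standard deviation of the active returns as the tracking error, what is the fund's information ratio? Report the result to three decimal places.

r̄ = (-0.2 + 2 + 4.2 + 4.5 + 3.6 + 0 + 6.7 + 5.4) / 8 = 3.2750%
Σ(r − r̄)² = (-0.2 − 3.2750)² + (2 − 3.2750)² + … = 43.1350
σ = √[43.1350 / 8] = 2.3220%
IR = r̄ / tracking error = 3.2750 / 2.3220 = 1.4104

1.410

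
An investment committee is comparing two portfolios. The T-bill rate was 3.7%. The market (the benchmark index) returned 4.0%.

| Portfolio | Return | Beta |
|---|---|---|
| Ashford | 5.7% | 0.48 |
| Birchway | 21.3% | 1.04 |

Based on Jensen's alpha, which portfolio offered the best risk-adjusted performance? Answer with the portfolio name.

Birchway

Ashford: α = 5.7% − [3.7% + 0.48 × (4.0% − 3.7%)] = 1.856
Birchway: α = 21.3% − [3.7% + 1.04 × (4.0% − 3.7%)] = 17.288
Highest: Birchway (17.288).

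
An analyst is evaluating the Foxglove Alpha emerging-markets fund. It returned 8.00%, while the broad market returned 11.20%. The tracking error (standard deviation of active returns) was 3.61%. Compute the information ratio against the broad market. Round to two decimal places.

-0.89

IR = (Rp − Rb) / TE = (8.00% − 11.20%) / 3.61% = -3.20% / 3.61% = -0.8864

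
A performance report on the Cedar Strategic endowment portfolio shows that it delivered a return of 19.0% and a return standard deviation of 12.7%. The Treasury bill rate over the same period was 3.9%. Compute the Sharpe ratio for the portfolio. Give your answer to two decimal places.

Sharpe = (Rp − Rf) / σp = (19.0% − 3.9%) / 12.7% = 15.10% / 12.7% = 1.1890

1.19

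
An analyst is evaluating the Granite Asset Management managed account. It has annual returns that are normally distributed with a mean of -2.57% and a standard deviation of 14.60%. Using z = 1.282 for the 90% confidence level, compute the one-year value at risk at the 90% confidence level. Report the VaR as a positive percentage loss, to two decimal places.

VaR (as % loss) = −(μ − z·σ) = −(-2.57% − 1.282 × 14.60%) = −(-21.2872%) = 21.2872%

21.29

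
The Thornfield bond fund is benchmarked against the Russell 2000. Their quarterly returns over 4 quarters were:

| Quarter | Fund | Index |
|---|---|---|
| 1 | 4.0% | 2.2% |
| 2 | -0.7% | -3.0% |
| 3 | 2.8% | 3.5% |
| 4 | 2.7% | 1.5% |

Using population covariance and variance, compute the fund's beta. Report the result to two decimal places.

r̄p = 2.2000%,  r̄m = 1.0500%
Cov = Σ(rp − r̄p)(rm − r̄m) / 4 = 3.8775
Var(rm) = Σ(rm − r̄m)² / 4 = 5.9825
β = Cov / Var = 3.8775 / 5.9825 = 0.6481

0.65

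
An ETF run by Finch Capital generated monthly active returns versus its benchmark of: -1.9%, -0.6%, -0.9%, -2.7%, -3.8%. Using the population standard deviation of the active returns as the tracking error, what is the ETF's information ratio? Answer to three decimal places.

-1.685

r̄ = (-1.9 − 0.6 − 0.9 − 2.7 − 3.8) / 5 = -1.9800%
Σ(r − r̄)² = 6.9080; population σ = √(6.9080/5) = 1.1754%
IR = r̄ / tracking error = -1.9800 / 1.1754 = -1.6845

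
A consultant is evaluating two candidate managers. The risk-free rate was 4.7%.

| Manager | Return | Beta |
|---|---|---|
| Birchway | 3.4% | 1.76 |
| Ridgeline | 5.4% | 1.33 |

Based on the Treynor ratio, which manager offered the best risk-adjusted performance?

Ridgeline

Birchway: Treynor = (3.4% − 4.7%) / 1.76 = -0.739
Ridgeline: Treynor = (5.4% − 4.7%) / 1.33 = 0.526
Highest: Ridgeline (0.526).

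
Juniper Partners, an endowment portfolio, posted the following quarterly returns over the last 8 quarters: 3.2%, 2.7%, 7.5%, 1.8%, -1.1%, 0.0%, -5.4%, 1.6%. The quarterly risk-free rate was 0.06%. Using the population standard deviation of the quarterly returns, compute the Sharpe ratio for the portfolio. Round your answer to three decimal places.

μ = (3.2 + 2.7 + 7.5 + 1.8 − 1.1 + 0 − 5.4 + 1.6) / 8 = 1.2875%
Σ(r − μ)² = (3.2 − 1.2875)² + (2.7 − 1.2875)² + (7.5 − 1.2875)² + … = 96.6888
σ = √[96.6888 / 8] = 3.4765%
Sharpe = (μ − rf) / σ = (1.2875 − 0.06) / 3.4765 = 1.2275 / 3.4765 = 0.3531

0.353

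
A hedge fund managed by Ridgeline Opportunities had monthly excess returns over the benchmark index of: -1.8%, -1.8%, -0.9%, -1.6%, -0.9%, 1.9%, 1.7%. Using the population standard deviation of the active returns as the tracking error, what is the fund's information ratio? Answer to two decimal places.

-0.33

r̄ = (-1.8 − 1.8 − 0.9 − 1.6 − 0.9 + 1.9 + 1.7) / 7 = -0.4857%
Σ(r − r̄)² = (-1.8 − (-0.4857))² + (-1.8 − (-0.4857))² + … = 15.5086
population σ = √(15.5086 / 7) = √2.2155 = 1.4885%
IR = r̄ / tracking error = -0.4857 / 1.4885 = -0.3263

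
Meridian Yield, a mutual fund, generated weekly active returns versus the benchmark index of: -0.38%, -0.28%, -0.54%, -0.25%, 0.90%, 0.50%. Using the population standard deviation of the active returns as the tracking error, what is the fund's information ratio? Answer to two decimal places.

-0.02

μ = (-0.38 − 0.28 − 0.54 − 0.25 + 0.9 + 0.5) / 6 = -0.050 / 6 = -0.0083%
Population std dev = √[1.6365 / 6] = 0.5223%
IR = μ / tracking error = -0.0083 / 0.5223 = -0.0159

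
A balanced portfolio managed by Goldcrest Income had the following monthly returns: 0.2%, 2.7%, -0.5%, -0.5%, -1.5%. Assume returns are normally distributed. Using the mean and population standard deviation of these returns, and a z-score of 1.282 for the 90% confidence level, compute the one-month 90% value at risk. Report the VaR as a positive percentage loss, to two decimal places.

1.74

Mean return r̄ = 0.40 / 5 = 0.0800%
Σ(r − r̄)² = 10.0480; population σ = √(10.0480/5) = 1.4176%
VaR = −(r̄ − z·σ) = −(0.0800 − 1.282 × 1.4176) = −(-1.7374) = 1.7374%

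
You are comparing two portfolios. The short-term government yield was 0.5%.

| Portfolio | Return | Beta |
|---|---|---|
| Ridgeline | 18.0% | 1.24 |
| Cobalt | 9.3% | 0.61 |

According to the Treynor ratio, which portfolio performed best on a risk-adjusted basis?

Ridgeline: Treynor = (18.0% − 0.5%) / 1.24 = 14.113
Cobalt: Treynor = (9.3% − 0.5%) / 0.61 = 14.426
Highest: Cobalt (14.426).

Cobalt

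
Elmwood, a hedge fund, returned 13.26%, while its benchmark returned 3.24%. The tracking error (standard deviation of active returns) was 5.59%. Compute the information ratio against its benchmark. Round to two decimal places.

1.79

IR = (Rp − Rb) / TE = (13.26% − 3.24%) / 5.59% = 10.02% / 5.59% = 1.7925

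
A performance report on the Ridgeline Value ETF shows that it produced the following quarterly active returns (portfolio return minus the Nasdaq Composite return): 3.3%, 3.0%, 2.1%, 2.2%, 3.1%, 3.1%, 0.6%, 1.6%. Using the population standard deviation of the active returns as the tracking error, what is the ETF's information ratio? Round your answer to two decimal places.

2.71

Mean return r̄ = 19.00 / 8 = 2.3750%
Population σ = √[Σ(r − r̄)² / 8] = √[6.1550 / 8] = √0.7694 = 0.8772%
IR = r̄ / tracking error = 2.3750 / 0.8772 = 2.7075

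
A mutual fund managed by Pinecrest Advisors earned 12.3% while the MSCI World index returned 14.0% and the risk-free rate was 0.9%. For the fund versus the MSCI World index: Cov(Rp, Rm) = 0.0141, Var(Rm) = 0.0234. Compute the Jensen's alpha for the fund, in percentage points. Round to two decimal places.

3.51

β = Cov / Var = 0.0141 / 0.0234 = 0.6026
E[R] = Rf + β(Rm − Rf) = 0.9% + 0.6026 × (14.0% − 0.9%) = 8.7941%
α = Rp − E[R] = 12.3% − 8.7941% = 3.5059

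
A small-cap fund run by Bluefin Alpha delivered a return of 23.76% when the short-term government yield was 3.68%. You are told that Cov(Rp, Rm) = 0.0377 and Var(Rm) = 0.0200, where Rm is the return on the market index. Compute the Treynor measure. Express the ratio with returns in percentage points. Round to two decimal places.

10.65

β = Cov / Var = 0.0377 / 0.0200 = 1.8850
Treynor = (Rp − Rf) / β = (23.76% − 3.68%) / 1.8850 = 20.08 / 1.8850 = 10.6525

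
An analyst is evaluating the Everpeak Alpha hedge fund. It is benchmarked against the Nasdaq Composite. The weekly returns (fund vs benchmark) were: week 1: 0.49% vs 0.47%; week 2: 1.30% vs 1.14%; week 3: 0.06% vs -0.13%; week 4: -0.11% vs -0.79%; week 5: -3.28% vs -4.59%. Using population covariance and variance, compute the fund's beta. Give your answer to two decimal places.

0.78

r̄p = -0.3080%,  r̄m = -0.7800%
Cov = Σ(rp − r̄p)(rm − r̄m) / 5 = 3.1291
Var(rm) = Σ(rm − r̄m)² / 5 = 4.0375
β = Cov / Var = 3.1291 / 4.0375 = 0.7750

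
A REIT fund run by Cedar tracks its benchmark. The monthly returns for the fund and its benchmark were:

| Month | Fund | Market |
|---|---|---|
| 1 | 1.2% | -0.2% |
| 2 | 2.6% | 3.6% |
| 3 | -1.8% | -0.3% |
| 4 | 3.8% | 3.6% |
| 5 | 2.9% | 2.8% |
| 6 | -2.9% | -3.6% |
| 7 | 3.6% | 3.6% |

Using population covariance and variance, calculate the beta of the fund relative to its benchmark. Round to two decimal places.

r̄p = 1.3429%,  r̄m = 1.3571%
Cov = Σ(rp − r̄p)(rm − r̄m) / 7 = 6.0147
Var(rm) = Σ(rm − r̄m)² / 7 = 6.7024
β = Cov / Var = 6.0147 / 6.7024 = 0.8974

0.90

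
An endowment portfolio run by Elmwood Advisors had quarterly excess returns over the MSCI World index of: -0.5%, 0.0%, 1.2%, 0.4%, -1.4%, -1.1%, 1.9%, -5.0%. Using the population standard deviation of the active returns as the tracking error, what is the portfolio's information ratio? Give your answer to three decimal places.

r̄ = (-0.5 + 0 + 1.2 + 0.4 − 1.4 − 1.1 + 1.9 − 5) / 8 = -0.5625%
Σ(r − r̄)² = 31.0988; population σ = √(31.0988/8) = 1.9716%
IR = r̄ / tracking error = -0.5625 / 1.9716 = -0.2853

-0.285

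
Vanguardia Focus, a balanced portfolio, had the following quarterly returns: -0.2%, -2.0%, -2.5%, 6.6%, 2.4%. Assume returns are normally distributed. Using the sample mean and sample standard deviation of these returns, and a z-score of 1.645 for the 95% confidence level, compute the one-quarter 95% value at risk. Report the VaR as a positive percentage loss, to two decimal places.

5.29

Mean return μ = 4.30 / 5 = 0.8600%
Σ(r − μ)² = (-0.2 − 0.8600)² + (-2 − 0.8600)² + … = 55.9120
sample σ = √(55.9120 / 4) = √13.9780 = 3.7387%
VaR = −(μ − z·σ) = −(0.8600 − 1.645 × 3.7387) = −(-5.2902) = 5.2902%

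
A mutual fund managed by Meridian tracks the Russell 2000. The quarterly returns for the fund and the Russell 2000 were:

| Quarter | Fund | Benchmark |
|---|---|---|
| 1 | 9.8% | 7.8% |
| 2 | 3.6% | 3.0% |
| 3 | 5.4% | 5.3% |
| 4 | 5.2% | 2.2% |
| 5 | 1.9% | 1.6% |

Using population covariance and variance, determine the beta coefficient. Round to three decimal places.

r̄p = 5.1800%,  r̄m = 3.9800%
Cov = Σ(rp − r̄p)(rm − r̄m) / 5 = 5.4516
Var(rm) = Σ(rm − r̄m)² / 5 = 5.2256
β = Cov / Var = 5.4516 / 5.2256 = 1.0432

1.043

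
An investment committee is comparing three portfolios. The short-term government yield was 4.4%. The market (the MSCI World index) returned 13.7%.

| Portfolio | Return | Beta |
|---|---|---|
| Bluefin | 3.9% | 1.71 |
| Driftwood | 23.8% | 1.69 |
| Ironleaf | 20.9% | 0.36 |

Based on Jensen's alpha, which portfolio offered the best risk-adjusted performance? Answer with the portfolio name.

Bluefin: α = 3.9% − [4.4% + 1.71 × (13.7% − 4.4%)] = -16.403
Driftwood: α = 23.8% − [4.4% + 1.69 × (13.7% − 4.4%)] = 3.683
Ironleaf: α = 20.9% − [4.4% + 0.36 × (13.7% − 4.4%)] = 13.152
Highest: Ironleaf (13.152).

Ironleaf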